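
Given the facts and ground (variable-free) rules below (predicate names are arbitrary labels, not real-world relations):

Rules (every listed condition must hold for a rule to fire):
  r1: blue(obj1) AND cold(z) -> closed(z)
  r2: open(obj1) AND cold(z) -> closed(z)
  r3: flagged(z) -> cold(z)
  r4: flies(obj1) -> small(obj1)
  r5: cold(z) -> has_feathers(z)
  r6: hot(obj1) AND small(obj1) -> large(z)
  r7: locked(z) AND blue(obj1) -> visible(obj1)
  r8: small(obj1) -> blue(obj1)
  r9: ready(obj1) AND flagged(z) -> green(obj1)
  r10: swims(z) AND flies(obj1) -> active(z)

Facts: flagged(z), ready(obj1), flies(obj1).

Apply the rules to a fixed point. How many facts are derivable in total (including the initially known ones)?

Round 1 — r3, r4, r9, derive cold(z), small(obj1), green(obj1).
Round 2 — r5, r8, derive has_feathers(z), blue(obj1).
Round 3 — r1, derive closed(z).
Closure: {blue(obj1), closed(z), cold(z), flagged(z), flies(obj1), green(obj1), has_feathers(z), ready(obj1), small(obj1)} — 9 facts.

9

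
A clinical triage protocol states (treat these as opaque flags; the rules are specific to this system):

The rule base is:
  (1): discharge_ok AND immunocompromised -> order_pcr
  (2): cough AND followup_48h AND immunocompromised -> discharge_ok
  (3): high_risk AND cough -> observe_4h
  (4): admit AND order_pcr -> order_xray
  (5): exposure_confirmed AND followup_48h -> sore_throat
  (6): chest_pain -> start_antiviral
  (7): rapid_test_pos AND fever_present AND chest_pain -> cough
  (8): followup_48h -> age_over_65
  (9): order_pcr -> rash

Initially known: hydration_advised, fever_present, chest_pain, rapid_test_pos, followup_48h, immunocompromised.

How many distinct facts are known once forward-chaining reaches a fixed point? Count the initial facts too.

Round 1 fires (6), (7), (8), giving start_antiviral, cough, age_over_65.
Round 2 fires (2), giving discharge_ok.
Round 3 fires (1), giving order_pcr.
Round 4 fires (9), giving rash.
Closure: {age_over_65, chest_pain, cough, discharge_ok, fever_present, followup_48h, hydration_advised, immunocompromised, order_pcr, rapid_test_pos, rash, start_antiviral} — 12 facts.

12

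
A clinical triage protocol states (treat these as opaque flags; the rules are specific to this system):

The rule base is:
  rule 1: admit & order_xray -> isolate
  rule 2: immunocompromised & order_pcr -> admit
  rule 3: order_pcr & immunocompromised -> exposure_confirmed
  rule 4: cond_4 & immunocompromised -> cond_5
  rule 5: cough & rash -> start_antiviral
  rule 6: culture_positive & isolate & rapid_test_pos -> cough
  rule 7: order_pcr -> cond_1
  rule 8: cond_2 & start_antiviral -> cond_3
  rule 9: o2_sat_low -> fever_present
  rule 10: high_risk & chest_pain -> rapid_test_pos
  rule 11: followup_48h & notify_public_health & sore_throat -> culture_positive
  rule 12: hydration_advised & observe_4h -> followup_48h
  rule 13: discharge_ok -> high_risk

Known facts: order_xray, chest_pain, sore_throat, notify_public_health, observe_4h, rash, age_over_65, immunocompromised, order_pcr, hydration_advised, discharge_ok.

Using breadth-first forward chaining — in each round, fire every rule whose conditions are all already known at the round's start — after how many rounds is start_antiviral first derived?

Round 1 — rule 2, rule 3, rule 7, rule 12, rule 13, derive admit, exposure_confirmed, cond_1, followup_48h, high_risk.
Round 2 — rule 1, rule 10, rule 11, derive isolate, rapid_test_pos, culture_positive.
Round 3 — rule 6, derive cough.
Round 4 — rule 5, derive start_antiviral.
start_antiviral first appears in round 4.

4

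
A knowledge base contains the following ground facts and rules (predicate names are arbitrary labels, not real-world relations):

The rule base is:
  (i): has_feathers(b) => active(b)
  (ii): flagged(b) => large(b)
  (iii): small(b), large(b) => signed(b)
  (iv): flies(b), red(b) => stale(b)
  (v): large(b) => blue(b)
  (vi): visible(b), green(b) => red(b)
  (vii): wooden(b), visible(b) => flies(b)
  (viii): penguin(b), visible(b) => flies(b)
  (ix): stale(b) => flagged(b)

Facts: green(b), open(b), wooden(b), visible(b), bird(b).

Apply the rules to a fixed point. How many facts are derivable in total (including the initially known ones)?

[1] (vi) [visible(b), green(b) => red(b)]; (vii) [wooden(b), visible(b) => flies(b)]. ⇒ new: red(b), flies(b).
[2] (iv) [flies(b), red(b) => stale(b)]. ⇒ new: stale(b).
[3] (ix) [stale(b) => flagged(b)]. ⇒ new: flagged(b).
[4] (ii) [flagged(b) => large(b)]. ⇒ new: large(b).
[5] (v) [large(b) => blue(b)]. ⇒ new: blue(b).
Closure: {bird(b), blue(b), flagged(b), flies(b), green(b), large(b), open(b), red(b), stale(b), visible(b), wooden(b)} — 11 facts.

11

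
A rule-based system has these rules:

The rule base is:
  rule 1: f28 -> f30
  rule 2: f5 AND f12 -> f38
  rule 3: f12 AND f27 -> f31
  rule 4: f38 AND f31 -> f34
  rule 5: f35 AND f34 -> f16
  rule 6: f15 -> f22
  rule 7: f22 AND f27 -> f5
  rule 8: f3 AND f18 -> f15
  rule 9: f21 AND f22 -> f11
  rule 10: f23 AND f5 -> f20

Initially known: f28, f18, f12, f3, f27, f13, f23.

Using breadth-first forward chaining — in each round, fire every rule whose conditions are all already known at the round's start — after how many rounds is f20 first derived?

Round 1 fires rule 1, rule 3, rule 8, giving f30, f31, f15.
Round 2 fires rule 6, giving f22.
Round 3 fires rule 7, giving f5.
Round 4 fires rule 2, rule 10, giving f38, f20.
f20 first appears in round 4.

4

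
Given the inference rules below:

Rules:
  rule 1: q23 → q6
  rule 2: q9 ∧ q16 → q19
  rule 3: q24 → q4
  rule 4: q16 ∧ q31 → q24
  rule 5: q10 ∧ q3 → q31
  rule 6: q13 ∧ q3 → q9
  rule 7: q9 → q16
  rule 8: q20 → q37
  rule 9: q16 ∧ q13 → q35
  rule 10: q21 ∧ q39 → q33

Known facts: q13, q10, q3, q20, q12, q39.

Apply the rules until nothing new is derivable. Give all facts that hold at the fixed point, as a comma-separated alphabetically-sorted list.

q10, q12, q13, q16, q19, q20, q24, q3, q31, q35, q37, q39, q4, q9

Round 1: rule 5 [q10 ∧ q3 → q31]; rule 6 [q13 ∧ q3 → q9]; rule 8 [q20 → q37]. New: q31, q9, q37.
Round 2: rule 7 [q9 → q16]. New: q16.
Round 3: rule 2 [q9 ∧ q16 → q19]; rule 4 [q16 ∧ q31 → q24]; rule 9 [q16 ∧ q13 → q35]. New: q19, q24, q35.
Round 4: rule 3 [q24 → q4]. New: q4.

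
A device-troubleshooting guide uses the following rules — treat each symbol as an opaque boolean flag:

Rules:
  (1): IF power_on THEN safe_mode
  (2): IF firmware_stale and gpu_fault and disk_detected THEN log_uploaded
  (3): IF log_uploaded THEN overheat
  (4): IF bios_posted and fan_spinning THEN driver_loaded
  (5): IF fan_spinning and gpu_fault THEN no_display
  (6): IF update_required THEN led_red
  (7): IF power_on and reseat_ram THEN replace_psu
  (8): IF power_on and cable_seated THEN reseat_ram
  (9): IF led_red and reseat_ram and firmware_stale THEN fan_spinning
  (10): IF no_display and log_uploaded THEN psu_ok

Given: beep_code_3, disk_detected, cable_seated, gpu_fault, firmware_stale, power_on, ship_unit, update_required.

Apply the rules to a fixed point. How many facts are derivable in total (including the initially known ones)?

17

Round 1: (1) [IF power_on THEN safe_mode]; (2) [IF firmware_stale and gpu_fault and disk_detected THEN log_uploaded]; (6) [IF update_required THEN led_red]; (8) [IF power_on and cable_seated THEN reseat_ram]. New: safe_mode, log_uploaded, led_red, reseat_ram.
Round 2: (3) [IF log_uploaded THEN overheat]; (7) [IF power_on and reseat_ram THEN replace_psu]; (9) [IF led_red and reseat_ram and firmware_stale THEN fan_spinning]. New: overheat, replace_psu, fan_spinning.
Round 3: (5) [IF fan_spinning and gpu_fault THEN no_display]. New: no_display.
Round 4: (10) [IF no_display and log_uploaded THEN psu_ok]. New: psu_ok.
Closure: {beep_code_3, cable_seated, disk_detected, fan_spinning, firmware_stale, gpu_fault, led_red, log_uploaded, no_display, overheat, power_on, psu_ok, replace_psu, reseat_ram, safe_mode, ship_unit, update_required} — 17 facts.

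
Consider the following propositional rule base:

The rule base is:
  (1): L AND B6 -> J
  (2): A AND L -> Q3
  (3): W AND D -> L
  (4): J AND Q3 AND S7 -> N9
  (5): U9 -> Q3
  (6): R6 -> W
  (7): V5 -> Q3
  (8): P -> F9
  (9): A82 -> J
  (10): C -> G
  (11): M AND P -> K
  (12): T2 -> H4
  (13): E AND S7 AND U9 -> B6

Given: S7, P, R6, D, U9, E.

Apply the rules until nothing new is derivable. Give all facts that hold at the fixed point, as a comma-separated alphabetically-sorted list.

B6, D, E, F9, J, L, N9, P, Q3, R6, S7, U9, W

Round 1 — (5), (6), (8), (13), derive Q3, W, F9, B6.
Round 2 — (3), derive L.
Round 3 — (1), derive J.
Round 4 — (4), derive N9.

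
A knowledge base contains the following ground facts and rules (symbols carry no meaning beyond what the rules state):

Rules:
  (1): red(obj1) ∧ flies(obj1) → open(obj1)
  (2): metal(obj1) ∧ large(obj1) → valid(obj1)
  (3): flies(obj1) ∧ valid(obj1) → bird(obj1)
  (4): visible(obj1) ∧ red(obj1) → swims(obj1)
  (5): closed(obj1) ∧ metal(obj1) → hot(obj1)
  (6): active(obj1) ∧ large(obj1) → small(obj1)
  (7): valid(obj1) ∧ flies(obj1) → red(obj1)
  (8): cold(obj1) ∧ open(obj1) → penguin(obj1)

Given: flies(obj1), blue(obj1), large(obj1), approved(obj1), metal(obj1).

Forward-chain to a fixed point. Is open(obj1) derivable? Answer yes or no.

Round 1: (2) [metal(obj1) ∧ large(obj1) → valid(obj1)]. New: valid(obj1).
Round 2: (3) [flies(obj1) ∧ valid(obj1) → bird(obj1)]; (7) [valid(obj1) ∧ flies(obj1) → red(obj1)]. New: bird(obj1), red(obj1).
Round 3: (1) [red(obj1) ∧ flies(obj1) → open(obj1)]. New: open(obj1).
open(obj1) appears in round 3, so it is derivable.

yes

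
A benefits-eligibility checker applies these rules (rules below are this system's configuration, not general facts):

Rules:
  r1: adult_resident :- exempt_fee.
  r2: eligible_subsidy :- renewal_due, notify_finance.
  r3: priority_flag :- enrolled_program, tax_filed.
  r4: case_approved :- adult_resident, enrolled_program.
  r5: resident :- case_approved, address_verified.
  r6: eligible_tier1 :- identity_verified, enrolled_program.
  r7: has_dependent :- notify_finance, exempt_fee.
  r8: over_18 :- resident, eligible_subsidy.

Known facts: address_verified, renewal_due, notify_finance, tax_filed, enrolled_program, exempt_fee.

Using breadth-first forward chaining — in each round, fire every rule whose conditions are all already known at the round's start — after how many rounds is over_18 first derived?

Round 1: r1 [adult_resident :- exempt_fee.]; r2 [eligible_subsidy :- renewal_due, notify_finance.]; r3 [priority_flag :- enrolled_program, tax_filed.]; r7 [has_dependent :- notify_finance, exempt_fee.]. New: adult_resident, eligible_subsidy, priority_flag, has_dependent.
Round 2: r4 [case_approved :- adult_resident, enrolled_program.]. New: case_approved.
Round 3: r5 [resident :- case_approved, address_verified.]. New: resident.
Round 4: r8 [over_18 :- resident, eligible_subsidy.]. New: over_18.
over_18 first appears in round 4.

4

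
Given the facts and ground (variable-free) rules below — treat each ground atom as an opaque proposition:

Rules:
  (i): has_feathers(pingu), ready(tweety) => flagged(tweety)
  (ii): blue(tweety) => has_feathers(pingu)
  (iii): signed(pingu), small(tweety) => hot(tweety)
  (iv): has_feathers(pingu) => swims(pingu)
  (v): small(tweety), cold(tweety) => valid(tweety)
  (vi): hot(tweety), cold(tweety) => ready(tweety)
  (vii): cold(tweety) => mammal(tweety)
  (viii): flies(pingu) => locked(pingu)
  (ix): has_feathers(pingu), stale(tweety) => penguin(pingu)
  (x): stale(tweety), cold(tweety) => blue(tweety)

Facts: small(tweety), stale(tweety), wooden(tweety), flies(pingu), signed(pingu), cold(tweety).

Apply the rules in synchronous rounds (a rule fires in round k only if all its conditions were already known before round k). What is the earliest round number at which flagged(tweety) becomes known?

Round 1 fires (iii), (v), (vii), (viii), (x), giving hot(tweety), valid(tweety), mammal(tweety), locked(pingu), blue(tweety).
Round 2 fires (ii), (vi), giving has_feathers(pingu), ready(tweety).
Round 3 fires (i), (iv), (ix), giving flagged(tweety), swims(pingu), penguin(pingu).
flagged(tweety) first appears in round 3.

3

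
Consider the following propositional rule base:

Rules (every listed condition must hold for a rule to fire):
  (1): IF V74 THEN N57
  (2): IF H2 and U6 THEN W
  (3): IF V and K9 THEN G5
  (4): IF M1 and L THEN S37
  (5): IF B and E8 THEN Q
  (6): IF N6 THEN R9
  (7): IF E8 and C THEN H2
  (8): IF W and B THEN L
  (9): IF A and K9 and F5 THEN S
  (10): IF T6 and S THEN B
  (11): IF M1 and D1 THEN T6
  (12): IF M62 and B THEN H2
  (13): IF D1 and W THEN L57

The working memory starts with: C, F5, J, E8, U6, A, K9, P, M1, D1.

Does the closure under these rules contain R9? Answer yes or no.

no

[1] (7) [IF E8 and C THEN H2]; (9) [IF A and K9 and F5 THEN S]; (11) [IF M1 and D1 THEN T6]. ⇒ new: H2, S, T6.
[2] (2) [IF H2 and U6 THEN W]; (10) [IF T6 and S THEN B]. ⇒ new: W, B.
[3] (5) [IF B and E8 THEN Q]; (8) [IF W and B THEN L]; (13) [IF D1 and W THEN L57]. ⇒ new: Q, L, L57.
[4] (4) [IF M1 and L THEN S37]. ⇒ new: S37.
Fixed point reached. R9 is concluded only by (6); (6) needs N6 (never derived).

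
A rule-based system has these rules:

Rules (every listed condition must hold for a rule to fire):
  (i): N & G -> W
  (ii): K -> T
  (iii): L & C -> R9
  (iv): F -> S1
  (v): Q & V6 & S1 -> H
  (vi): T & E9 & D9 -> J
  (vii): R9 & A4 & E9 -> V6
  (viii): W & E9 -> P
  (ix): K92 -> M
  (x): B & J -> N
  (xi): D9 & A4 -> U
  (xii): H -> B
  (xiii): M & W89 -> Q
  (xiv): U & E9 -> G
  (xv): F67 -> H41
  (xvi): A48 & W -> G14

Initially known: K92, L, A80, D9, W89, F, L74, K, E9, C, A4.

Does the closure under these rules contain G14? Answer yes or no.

Round 1 fires (ii), (iii), (iv), (ix), (xi), giving T, R9, S1, M, U.
Round 2 fires (vi), (vii), (xiii), (xiv), giving J, V6, Q, G.
Round 3 fires (v), giving H.
Round 4 fires (xii), giving B.
Round 5 fires (x), giving N.
Round 6 fires (i), giving W.
Round 7 fires (viii), giving P.
Fixed point reached. G14 is concluded only by (xvi); (xvi) needs A48 (never derived).

no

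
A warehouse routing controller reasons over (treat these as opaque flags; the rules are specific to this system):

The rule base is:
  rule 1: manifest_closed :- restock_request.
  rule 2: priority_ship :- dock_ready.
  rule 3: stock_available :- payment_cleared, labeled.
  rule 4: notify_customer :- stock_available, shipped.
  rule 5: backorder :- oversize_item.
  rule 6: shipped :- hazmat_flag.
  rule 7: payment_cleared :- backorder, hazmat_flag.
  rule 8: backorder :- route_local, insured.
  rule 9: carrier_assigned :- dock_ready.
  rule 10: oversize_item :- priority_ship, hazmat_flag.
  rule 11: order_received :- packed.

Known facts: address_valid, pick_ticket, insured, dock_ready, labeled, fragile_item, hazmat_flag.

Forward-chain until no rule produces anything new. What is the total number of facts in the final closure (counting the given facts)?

Round 1: rule 2 [priority_ship :- dock_ready.]; rule 6 [shipped :- hazmat_flag.]; rule 9 [carrier_assigned :- dock_ready.]. New: priority_ship, shipped, carrier_assigned.
Round 2: rule 10 [oversize_item :- priority_ship, hazmat_flag.]. New: oversize_item.
Round 3: rule 5 [backorder :- oversize_item.]. New: backorder.
Round 4: rule 7 [payment_cleared :- backorder, hazmat_flag.]. New: payment_cleared.
Round 5: rule 3 [stock_available :- payment_cleared, labeled.]. New: stock_available.
Round 6: rule 4 [notify_customer :- stock_available, shipped.]. New: notify_customer.
Closure: {address_valid, backorder, carrier_assigned, dock_ready, fragile_item, hazmat_flag, insured, labeled, notify_customer, oversize_item, payment_cleared, pick_ticket, priority_ship, shipped, stock_available} — 15 facts.

15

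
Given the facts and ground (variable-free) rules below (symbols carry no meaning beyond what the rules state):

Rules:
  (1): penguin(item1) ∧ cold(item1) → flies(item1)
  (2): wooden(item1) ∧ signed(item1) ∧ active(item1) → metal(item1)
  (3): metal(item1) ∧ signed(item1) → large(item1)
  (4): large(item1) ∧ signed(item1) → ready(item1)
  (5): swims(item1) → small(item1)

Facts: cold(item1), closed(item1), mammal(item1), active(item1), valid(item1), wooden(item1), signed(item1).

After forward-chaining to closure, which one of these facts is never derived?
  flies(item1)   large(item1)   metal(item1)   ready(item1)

flies(item1)

Round 1: (2) [wooden(item1) ∧ signed(item1) ∧ active(item1) → metal(item1)]. Adds metal(item1).
Round 2: (3) [metal(item1) ∧ signed(item1) → large(item1)]. Adds large(item1).
Round 3: (4) [large(item1) ∧ signed(item1) → ready(item1)]. Adds ready(item1).
Derived: ready(item1) (round 3), large(item1) (round 2), metal(item1) (round 1). flies(item1) never appears in any round.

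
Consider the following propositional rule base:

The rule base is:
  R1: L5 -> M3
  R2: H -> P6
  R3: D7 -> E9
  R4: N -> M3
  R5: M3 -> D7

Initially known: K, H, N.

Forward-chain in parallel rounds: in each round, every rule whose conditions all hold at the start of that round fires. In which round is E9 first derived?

Round 1: R2 [H -> P6]; R4 [N -> M3]. New: P6, M3.
Round 2: R5 [M3 -> D7]. New: D7.
Round 3: R3 [D7 -> E9]. New: E9.
E9 first appears in round 3.

3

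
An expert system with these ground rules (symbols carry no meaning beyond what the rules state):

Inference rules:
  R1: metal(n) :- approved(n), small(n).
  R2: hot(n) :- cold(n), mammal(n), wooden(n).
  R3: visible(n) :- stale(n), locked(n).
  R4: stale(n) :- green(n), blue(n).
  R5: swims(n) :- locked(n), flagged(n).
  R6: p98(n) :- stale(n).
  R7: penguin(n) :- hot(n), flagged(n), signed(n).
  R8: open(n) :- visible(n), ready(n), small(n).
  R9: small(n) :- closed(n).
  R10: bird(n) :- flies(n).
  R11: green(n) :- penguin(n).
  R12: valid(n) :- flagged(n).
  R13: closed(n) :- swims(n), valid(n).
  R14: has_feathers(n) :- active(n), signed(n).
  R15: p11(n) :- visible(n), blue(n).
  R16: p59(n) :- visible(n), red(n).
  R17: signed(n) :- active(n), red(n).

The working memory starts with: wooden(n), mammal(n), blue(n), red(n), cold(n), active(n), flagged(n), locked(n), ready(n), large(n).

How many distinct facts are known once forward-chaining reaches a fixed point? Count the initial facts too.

Round 1: R2 [hot(n) :- cold(n), mammal(n), wooden(n).]; R5 [swims(n) :- locked(n), flagged(n).]; R12 [valid(n) :- flagged(n).]; R17 [signed(n) :- active(n), red(n).]. Adds hot(n), swims(n), valid(n), signed(n).
Round 2: R7 [penguin(n) :- hot(n), flagged(n), signed(n).]; R13 [closed(n) :- swims(n), valid(n).]; R14 [has_feathers(n) :- active(n), signed(n).]. Adds penguin(n), closed(n), has_feathers(n).
Round 3: R9 [small(n) :- closed(n).]; R11 [green(n) :- penguin(n).]. Adds small(n), green(n).
Round 4: R4 [stale(n) :- green(n), blue(n).]. Adds stale(n).
Round 5: R3 [visible(n) :- stale(n), locked(n).]; R6 [p98(n) :- stale(n).]. Adds visible(n), p98(n).
Round 6: R8 [open(n) :- visible(n), ready(n), small(n).]; R15 [p11(n) :- visible(n), blue(n).]; R16 [p59(n) :- visible(n), red(n).]. Adds open(n), p11(n), p59(n).
Closure: {active(n), blue(n), closed(n), cold(n), flagged(n), green(n), has_feathers(n), hot(n), large(n), locked(n), mammal(n), open(n), p11(n), p59(n), p98(n), penguin(n), ready(n), red(n), signed(n), small(n), stale(n), swims(n), valid(n), visible(n), wooden(n)} — 25 facts.

25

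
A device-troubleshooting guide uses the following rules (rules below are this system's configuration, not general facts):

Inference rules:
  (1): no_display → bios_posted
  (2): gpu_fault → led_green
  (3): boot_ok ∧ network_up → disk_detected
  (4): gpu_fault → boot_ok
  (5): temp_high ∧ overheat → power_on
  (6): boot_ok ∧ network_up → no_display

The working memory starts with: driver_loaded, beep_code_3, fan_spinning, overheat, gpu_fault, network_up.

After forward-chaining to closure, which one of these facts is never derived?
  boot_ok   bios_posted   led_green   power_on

power_on

Round 1 — (2), (4), derive led_green, boot_ok.
Round 2 — (3), (6), derive disk_detected, no_display.
Round 3 — (1), derive bios_posted.
Derived: led_green (round 1), boot_ok (round 1), bios_posted (round 3). power_on never appears in any round.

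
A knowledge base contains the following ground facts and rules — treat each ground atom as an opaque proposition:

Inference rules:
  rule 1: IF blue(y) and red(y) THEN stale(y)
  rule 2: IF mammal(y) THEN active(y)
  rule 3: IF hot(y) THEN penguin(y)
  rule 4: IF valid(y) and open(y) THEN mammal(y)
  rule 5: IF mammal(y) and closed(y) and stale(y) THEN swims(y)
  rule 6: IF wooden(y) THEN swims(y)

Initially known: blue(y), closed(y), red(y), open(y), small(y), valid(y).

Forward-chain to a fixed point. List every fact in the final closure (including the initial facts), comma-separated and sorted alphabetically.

Round 1 — rule 1, rule 4, derive stale(y), mammal(y).
Round 2 — rule 2, rule 5, derive active(y), swims(y).

active(y), blue(y), closed(y), mammal(y), open(y), red(y), small(y), stale(y), swims(y), valid(y)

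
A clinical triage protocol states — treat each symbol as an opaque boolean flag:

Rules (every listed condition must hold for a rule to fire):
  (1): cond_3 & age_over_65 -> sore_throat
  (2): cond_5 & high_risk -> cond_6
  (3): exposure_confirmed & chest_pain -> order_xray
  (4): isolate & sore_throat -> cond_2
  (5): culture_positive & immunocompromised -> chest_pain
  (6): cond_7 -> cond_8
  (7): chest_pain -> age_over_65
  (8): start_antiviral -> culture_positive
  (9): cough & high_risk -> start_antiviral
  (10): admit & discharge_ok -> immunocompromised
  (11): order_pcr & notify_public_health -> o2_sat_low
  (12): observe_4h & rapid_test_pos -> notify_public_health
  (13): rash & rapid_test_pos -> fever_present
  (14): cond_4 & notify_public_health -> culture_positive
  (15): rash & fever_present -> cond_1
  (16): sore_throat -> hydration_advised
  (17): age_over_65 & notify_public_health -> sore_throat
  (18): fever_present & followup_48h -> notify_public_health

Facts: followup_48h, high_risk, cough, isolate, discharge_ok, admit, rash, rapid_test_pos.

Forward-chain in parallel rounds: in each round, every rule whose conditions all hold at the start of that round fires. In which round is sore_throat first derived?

5

[1] (9) [cough & high_risk -> start_antiviral]; (10) [admit & discharge_ok -> immunocompromised]; (13) [rash & rapid_test_pos -> fever_present]. ⇒ new: start_antiviral, immunocompromised, fever_present.
[2] (8) [start_antiviral -> culture_positive]; (15) [rash & fever_present -> cond_1]; (18) [fever_present & followup_48h -> notify_public_health]. ⇒ new: culture_positive, cond_1, notify_public_health.
[3] (5) [culture_positive & immunocompromised -> chest_pain]. ⇒ new: chest_pain.
[4] (7) [chest_pain -> age_over_65]. ⇒ new: age_over_65.
[5] (17) [age_over_65 & notify_public_health -> sore_throat]. ⇒ new: sore_throat.
sore_throat first appears in round 5.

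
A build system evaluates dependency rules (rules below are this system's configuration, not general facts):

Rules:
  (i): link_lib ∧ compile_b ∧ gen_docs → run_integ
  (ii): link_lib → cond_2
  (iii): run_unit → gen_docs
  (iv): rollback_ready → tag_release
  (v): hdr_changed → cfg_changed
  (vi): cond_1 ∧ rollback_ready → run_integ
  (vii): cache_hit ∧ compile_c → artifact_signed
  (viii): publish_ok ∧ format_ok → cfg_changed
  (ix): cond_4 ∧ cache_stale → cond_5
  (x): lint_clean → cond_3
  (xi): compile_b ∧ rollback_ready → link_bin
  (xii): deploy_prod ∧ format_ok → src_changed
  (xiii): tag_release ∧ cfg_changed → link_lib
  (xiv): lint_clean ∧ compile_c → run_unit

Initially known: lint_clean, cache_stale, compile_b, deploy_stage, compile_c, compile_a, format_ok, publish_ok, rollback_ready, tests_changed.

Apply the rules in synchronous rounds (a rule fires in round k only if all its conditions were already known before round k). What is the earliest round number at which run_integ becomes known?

3

Round 1: (iv) [rollback_ready → tag_release]; (viii) [publish_ok ∧ format_ok → cfg_changed]; (x) [lint_clean → cond_3]; (xi) [compile_b ∧ rollback_ready → link_bin]; (xiv) [lint_clean ∧ compile_c → run_unit]. Adds tag_release, cfg_changed, cond_3, link_bin, run_unit.
Round 2: (iii) [run_unit → gen_docs]; (xiii) [tag_release ∧ cfg_changed → link_lib]. Adds gen_docs, link_lib.
Round 3: (i) [link_lib ∧ compile_b ∧ gen_docs → run_integ]; (ii) [link_lib → cond_2]. Adds run_integ, cond_2.
run_integ first appears in round 3.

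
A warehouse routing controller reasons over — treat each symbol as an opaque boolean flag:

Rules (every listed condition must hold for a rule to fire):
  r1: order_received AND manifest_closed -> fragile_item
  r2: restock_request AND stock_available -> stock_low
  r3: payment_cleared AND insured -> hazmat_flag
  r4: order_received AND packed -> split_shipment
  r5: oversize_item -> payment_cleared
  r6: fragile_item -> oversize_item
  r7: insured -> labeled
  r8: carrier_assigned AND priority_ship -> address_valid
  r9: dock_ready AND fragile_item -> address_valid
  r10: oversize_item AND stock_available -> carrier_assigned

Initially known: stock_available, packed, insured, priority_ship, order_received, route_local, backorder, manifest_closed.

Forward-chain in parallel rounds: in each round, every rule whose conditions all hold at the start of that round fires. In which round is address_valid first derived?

[1] r1 [order_received AND manifest_closed -> fragile_item]; r4 [order_received AND packed -> split_shipment]; r7 [insured -> labeled]. ⇒ new: fragile_item, split_shipment, labeled.
[2] r6 [fragile_item -> oversize_item]. ⇒ new: oversize_item.
[3] r5 [oversize_item -> payment_cleared]; r10 [oversize_item AND stock_available -> carrier_assigned]. ⇒ new: payment_cleared, carrier_assigned.
[4] r3 [payment_cleared AND insured -> hazmat_flag]; r8 [carrier_assigned AND priority_ship -> address_valid]. ⇒ new: hazmat_flag, address_valid.
address_valid first appears in round 4.

4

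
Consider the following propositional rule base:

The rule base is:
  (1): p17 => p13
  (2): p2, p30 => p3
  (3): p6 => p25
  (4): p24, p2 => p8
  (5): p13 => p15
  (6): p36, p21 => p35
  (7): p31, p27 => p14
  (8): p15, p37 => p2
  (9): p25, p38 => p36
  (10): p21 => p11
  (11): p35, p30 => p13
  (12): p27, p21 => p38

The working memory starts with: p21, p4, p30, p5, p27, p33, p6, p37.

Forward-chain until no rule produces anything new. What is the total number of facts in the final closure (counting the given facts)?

Round 1 — (3), (10), (12), derive p25, p11, p38.
Round 2 — (9), derive p36.
Round 3 — (6), derive p35.
Round 4 — (11), derive p13.
Round 5 — (5), derive p15.
Round 6 — (8), derive p2.
Round 7 — (2), derive p3.
Closure: {p11, p13, p15, p2, p21, p25, p27, p3, p30, p33, p35, p36, p37, p38, p4, p5, p6} — 17 facts.

17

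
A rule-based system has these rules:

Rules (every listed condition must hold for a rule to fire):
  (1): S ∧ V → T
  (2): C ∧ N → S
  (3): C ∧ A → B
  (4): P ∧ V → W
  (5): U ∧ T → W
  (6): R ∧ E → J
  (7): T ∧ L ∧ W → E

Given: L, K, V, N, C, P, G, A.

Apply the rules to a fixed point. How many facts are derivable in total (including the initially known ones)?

Round 1: (2) [C ∧ N → S]; (3) [C ∧ A → B]; (4) [P ∧ V → W]. New: S, B, W.
Round 2: (1) [S ∧ V → T]. New: T.
Round 3: (7) [T ∧ L ∧ W → E]. New: E.
Closure: {A, B, C, E, G, K, L, N, P, S, T, V, W} — 13 facts.

13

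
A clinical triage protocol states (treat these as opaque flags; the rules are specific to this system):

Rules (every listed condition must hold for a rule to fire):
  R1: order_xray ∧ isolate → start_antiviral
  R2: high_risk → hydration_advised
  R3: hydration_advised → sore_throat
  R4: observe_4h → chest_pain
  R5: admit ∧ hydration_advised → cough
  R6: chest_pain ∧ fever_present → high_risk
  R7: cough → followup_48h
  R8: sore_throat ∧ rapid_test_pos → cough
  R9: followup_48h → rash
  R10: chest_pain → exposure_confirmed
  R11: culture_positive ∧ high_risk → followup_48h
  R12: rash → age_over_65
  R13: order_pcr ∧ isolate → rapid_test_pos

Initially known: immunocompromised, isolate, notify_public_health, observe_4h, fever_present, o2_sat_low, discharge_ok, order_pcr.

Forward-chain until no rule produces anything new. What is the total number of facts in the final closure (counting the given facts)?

Round 1 — R4, R13, derive chest_pain, rapid_test_pos.
Round 2 — R6, R10, derive high_risk, exposure_confirmed.
Round 3 — R2, derive hydration_advised.
Round 4 — R3, derive sore_throat.
Round 5 — R8, derive cough.
Round 6 — R7, derive followup_48h.
Round 7 — R9, derive rash.
Round 8 — R12, derive age_over_65.
Closure: {age_over_65, chest_pain, cough, discharge_ok, exposure_confirmed, fever_present, followup_48h, high_risk, hydration_advised, immunocompromised, isolate, notify_public_health, o2_sat_low, observe_4h, order_pcr, rapid_test_pos, rash, sore_throat} — 18 facts.

18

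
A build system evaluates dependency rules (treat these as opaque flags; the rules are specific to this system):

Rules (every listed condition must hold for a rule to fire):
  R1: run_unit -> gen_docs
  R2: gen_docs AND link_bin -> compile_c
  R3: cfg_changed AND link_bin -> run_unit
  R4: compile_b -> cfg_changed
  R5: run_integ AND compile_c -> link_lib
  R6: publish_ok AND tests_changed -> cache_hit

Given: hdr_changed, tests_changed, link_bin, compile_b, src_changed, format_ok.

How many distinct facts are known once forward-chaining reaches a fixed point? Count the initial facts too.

Round 1 fires R4, giving cfg_changed.
Round 2 fires R3, giving run_unit.
Round 3 fires R1, giving gen_docs.
Round 4 fires R2, giving compile_c.
Closure: {cfg_changed, compile_b, compile_c, format_ok, gen_docs, hdr_changed, link_bin, run_unit, src_changed, tests_changed} — 10 facts.

10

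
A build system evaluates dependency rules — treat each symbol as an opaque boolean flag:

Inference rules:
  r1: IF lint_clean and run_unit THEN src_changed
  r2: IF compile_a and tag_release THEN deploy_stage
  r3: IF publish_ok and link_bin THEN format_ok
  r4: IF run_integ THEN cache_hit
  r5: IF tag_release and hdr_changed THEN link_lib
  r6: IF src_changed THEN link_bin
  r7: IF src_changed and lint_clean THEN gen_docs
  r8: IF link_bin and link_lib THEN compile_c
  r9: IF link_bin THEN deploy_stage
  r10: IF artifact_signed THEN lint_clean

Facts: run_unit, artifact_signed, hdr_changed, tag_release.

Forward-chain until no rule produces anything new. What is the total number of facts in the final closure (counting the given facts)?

Round 1: r5 [IF tag_release and hdr_changed THEN link_lib]; r10 [IF artifact_signed THEN lint_clean]. New: link_lib, lint_clean.
Round 2: r1 [IF lint_clean and run_unit THEN src_changed]. New: src_changed.
Round 3: r6 [IF src_changed THEN link_bin]; r7 [IF src_changed and lint_clean THEN gen_docs]. New: link_bin, gen_docs.
Round 4: r8 [IF link_bin and link_lib THEN compile_c]; r9 [IF link_bin THEN deploy_stage]. New: compile_c, deploy_stage.
Closure: {artifact_signed, compile_c, deploy_stage, gen_docs, hdr_changed, link_bin, link_lib, lint_clean, run_unit, src_changed, tag_release} — 11 facts.

11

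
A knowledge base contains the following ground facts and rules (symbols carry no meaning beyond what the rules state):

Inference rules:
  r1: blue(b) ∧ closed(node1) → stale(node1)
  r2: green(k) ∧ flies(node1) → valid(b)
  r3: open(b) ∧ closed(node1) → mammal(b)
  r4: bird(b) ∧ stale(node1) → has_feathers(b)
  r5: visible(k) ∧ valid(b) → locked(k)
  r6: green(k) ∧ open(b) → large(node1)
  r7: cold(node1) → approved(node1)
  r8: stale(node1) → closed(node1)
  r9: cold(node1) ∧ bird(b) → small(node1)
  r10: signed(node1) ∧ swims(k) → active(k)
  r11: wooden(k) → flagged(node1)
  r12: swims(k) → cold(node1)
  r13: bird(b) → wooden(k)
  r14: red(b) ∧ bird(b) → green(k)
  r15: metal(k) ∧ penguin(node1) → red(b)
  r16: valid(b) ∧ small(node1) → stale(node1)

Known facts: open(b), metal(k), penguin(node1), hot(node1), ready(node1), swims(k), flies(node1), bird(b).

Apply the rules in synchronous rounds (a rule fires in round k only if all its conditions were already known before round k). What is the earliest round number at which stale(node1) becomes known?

4

Round 1 — r12, r13, r15, derive cold(node1), wooden(k), red(b).
Round 2 — r7, r9, r11, r14, derive approved(node1), small(node1), flagged(node1), green(k).
Round 3 — r2, r6, derive valid(b), large(node1).
Round 4 — r16, derive stale(node1).
stale(node1) first appears in round 4.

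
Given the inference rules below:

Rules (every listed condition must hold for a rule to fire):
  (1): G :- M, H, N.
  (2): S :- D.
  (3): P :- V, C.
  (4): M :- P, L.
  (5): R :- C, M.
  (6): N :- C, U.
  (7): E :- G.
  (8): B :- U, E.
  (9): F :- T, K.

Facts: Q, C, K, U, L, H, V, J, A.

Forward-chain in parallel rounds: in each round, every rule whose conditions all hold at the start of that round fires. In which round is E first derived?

Round 1: (3) [P :- V, C.]; (6) [N :- C, U.]. Adds P, N.
Round 2: (4) [M :- P, L.]. Adds M.
Round 3: (1) [G :- M, H, N.]; (5) [R :- C, M.]. Adds G, R.
Round 4: (7) [E :- G.]. Adds E.
E first appears in round 4.

4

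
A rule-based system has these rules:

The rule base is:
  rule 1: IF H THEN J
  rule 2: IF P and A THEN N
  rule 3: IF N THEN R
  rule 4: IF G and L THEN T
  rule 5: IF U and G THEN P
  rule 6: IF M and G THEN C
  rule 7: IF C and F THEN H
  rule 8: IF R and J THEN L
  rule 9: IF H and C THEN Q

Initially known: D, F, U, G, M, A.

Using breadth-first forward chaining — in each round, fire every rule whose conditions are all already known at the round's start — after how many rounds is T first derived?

Round 1 fires rule 5, rule 6, giving P, C.
Round 2 fires rule 2, rule 7, giving N, H.
Round 3 fires rule 1, rule 3, rule 9, giving J, R, Q.
Round 4 fires rule 8, giving L.
Round 5 fires rule 4, giving T.
T first appears in round 5.

5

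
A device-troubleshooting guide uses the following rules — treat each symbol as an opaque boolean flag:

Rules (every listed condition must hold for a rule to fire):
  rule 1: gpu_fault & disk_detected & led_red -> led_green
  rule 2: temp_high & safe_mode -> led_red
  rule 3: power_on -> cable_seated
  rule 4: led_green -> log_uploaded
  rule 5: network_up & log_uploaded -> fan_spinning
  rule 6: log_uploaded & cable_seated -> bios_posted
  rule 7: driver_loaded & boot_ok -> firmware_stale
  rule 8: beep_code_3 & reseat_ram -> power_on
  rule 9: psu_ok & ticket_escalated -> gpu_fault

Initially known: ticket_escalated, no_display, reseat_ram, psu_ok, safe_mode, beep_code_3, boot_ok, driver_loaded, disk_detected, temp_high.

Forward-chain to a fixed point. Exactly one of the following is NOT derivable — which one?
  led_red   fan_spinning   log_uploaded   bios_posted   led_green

fan_spinning

Round 1 fires rule 2, rule 7, rule 8, rule 9, giving led_red, firmware_stale, power_on, gpu_fault.
Round 2 fires rule 1, rule 3, giving led_green, cable_seated.
Round 3 fires rule 4, giving log_uploaded.
Round 4 fires rule 6, giving bios_posted.
Derived: bios_posted (round 4), log_uploaded (round 3), led_red (round 1), led_green (round 2). fan_spinning never appears in any round.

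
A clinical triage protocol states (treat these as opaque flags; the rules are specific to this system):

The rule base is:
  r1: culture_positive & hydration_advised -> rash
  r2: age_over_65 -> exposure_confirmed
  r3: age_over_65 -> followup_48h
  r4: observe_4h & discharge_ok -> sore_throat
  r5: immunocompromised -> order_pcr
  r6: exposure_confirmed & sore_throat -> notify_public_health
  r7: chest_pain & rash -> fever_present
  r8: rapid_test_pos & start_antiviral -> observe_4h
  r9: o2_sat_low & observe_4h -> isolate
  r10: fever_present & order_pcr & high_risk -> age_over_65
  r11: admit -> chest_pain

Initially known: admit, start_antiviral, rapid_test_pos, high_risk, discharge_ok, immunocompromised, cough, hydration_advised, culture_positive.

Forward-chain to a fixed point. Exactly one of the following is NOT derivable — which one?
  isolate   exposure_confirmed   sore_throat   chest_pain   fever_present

isolate

Round 1: r1 [culture_positive & hydration_advised -> rash]; r5 [immunocompromised -> order_pcr]; r8 [rapid_test_pos & start_antiviral -> observe_4h]; r11 [admit -> chest_pain]. New: rash, order_pcr, observe_4h, chest_pain.
Round 2: r4 [observe_4h & discharge_ok -> sore_throat]; r7 [chest_pain & rash -> fever_present]. New: sore_throat, fever_present.
Round 3: r10 [fever_present & order_pcr & high_risk -> age_over_65]. New: age_over_65.
Round 4: r2 [age_over_65 -> exposure_confirmed]; r3 [age_over_65 -> followup_48h]. New: exposure_confirmed, followup_48h.
Round 5: r6 [exposure_confirmed & sore_throat -> notify_public_health]. New: notify_public_health.
Derived: sore_throat (round 2), exposure_confirmed (round 4), fever_present (round 2), chest_pain (round 1). isolate never appears in any round.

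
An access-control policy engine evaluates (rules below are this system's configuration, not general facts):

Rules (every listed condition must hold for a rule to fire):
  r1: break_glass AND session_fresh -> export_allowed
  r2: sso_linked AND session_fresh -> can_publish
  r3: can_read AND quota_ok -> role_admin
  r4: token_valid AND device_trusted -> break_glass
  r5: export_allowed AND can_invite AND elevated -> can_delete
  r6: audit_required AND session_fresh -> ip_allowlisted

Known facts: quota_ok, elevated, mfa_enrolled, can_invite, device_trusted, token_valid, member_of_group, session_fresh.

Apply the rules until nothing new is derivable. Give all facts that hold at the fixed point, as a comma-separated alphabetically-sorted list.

Round 1: r4 [token_valid AND device_trusted -> break_glass]. Adds break_glass.
Round 2: r1 [break_glass AND session_fresh -> export_allowed]. Adds export_allowed.
Round 3: r5 [export_allowed AND can_invite AND elevated -> can_delete]. Adds can_delete.

break_glass, can_delete, can_invite, device_trusted, elevated, export_allowed, member_of_group, mfa_enrolled, quota_ok, session_fresh, token_valid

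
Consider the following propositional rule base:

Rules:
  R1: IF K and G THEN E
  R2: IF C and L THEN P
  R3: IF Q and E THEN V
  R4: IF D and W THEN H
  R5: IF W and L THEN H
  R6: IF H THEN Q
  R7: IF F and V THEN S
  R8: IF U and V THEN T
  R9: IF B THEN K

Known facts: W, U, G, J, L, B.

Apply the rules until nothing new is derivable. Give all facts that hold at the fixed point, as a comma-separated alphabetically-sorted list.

B, E, G, H, J, K, L, Q, T, U, V, W

[1] R5 [IF W and L THEN H]; R9 [IF B THEN K]. ⇒ new: H, K.
[2] R1 [IF K and G THEN E]; R6 [IF H THEN Q]. ⇒ new: E, Q.
[3] R3 [IF Q and E THEN V]. ⇒ new: V.
[4] R8 [IF U and V THEN T]. ⇒ new: T.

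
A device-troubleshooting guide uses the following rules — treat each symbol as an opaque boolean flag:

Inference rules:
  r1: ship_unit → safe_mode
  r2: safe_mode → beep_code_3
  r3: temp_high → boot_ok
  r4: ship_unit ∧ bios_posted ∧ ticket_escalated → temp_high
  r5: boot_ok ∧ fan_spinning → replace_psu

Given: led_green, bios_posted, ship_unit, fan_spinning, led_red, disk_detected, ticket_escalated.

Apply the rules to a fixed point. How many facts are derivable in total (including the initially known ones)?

12

Round 1 — r1, r4, derive safe_mode, temp_high.
Round 2 — r2, r3, derive beep_code_3, boot_ok.
Round 3 — r5, derive replace_psu.
Closure: {beep_code_3, bios_posted, boot_ok, disk_detected, fan_spinning, led_green, led_red, replace_psu, safe_mode, ship_unit, temp_high, ticket_escalated} — 12 facts.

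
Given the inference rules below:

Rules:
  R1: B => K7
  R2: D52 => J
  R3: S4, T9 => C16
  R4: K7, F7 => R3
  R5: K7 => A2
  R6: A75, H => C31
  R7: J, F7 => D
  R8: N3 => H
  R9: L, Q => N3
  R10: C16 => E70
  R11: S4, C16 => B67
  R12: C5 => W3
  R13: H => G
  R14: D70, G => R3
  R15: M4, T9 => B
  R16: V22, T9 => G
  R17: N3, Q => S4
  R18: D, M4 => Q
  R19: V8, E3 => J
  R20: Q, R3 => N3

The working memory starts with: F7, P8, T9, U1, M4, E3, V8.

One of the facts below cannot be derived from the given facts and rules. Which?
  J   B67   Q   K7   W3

W3

Round 1: R15 [M4, T9 => B]; R19 [V8, E3 => J]. Adds B, J.
Round 2: R1 [B => K7]; R7 [J, F7 => D]. Adds K7, D.
Round 3: R4 [K7, F7 => R3]; R5 [K7 => A2]; R18 [D, M4 => Q]. Adds R3, A2, Q.
Round 4: R20 [Q, R3 => N3]. Adds N3.
Round 5: R8 [N3 => H]; R17 [N3, Q => S4]. Adds H, S4.
Round 6: R3 [S4, T9 => C16]; R13 [H => G]. Adds C16, G.
Round 7: R10 [C16 => E70]; R11 [S4, C16 => B67]. Adds E70, B67.
Derived: B67 (round 7), K7 (round 2), Q (round 3), J (round 1). W3 never appears in any round.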